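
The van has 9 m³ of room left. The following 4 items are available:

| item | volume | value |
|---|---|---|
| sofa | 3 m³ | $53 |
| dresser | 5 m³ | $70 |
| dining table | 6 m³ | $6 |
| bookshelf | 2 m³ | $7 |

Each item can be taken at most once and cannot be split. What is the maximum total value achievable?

Check high-value combinations within 9 m³:
- sofa+dresser: volume 3+5=8, value 53+70=123
- dresser+bookshelf: volume 5+2=7, value 70+7=77
- dresser: volume 5, value 70
Best: $123.

$123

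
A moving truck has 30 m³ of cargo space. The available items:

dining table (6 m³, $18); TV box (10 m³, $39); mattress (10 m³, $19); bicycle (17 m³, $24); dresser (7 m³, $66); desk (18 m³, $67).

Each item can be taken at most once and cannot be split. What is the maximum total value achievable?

Check high-value combinations within 30 m³:
- dresser+desk: volume 7+18=25, value 66+67=133
- TV box+mattress+dresser: volume 10+10+7=27, value 39+19+66=124
- dining table+TV box+dresser: volume 6+10+7=23, value 18+39+66=123
- dining table+bicycle+dresser: volume 6+17+7=30, value 18+24+66=108
- TV box+desk: volume 10+18=28, value 39+67=106
Best: $133.

$133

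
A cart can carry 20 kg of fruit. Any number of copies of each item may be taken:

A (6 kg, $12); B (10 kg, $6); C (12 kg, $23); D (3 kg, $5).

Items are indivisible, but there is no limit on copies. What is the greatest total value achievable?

Best value-per-unit is A at 12/6, and filling with it alone uses weight 3×6=18. No mix of the others beats 3×12 = 36.

$36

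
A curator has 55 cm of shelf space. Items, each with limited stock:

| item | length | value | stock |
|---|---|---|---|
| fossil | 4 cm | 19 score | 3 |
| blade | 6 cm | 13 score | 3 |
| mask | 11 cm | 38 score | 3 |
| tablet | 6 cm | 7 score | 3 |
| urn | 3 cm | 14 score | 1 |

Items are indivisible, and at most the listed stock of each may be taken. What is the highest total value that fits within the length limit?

198 score

Best selections within length 55 and stock limits:
- 3×fossil + 1×blade + 3×mask + 1×urn: length 54, value 198
- 3×fossil + 3×mask + 1×tablet + 1×urn: length 54, value 192
- 3×fossil + 3×blade + 2×mask + 1×urn: length 55, value 186
Best: 198 score.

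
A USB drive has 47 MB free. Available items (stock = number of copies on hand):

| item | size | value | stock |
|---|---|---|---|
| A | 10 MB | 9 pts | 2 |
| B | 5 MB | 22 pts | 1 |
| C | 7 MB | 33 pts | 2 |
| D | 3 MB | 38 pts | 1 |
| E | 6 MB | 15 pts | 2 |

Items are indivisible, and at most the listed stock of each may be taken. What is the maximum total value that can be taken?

165 pts

Top feasible selections:
- 1×A + 1×B + 2×C + 1×D + 2×E: size 44, value 165
- 1×B + 2×C + 1×D + 2×E: size 34, value 156
- 1×A + 1×B + 2×C + 1×D + 1×E: size 38, value 150
Best: 165 pts.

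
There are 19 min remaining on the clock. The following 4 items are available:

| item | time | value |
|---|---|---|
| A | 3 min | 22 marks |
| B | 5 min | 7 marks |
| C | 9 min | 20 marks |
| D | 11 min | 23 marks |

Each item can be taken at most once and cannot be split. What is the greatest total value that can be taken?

52 marks

This is a 0/1 knapsack; check combinations near the capacity.
- A+B+D: time 3+5+11=19, value 22+7+23=52
- A+B+C: time 3+5+9=17, value 22+7+20=49
- A+D: time 3+11=14, value 22+23=45
- A+C: time 3+9=12, value 22+20=42
- B+D: time 5+11=16, value 7+23=30
Best: 52 marks.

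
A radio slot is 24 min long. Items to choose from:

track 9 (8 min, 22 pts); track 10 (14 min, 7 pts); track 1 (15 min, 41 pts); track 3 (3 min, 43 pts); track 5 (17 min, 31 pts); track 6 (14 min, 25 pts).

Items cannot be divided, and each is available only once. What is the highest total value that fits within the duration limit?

84 pts

This is a 0/1 knapsack; check combinations near the capacity.
- track 1+track 3: duration 15+3=18, value 41+43=84
- track 3+track 5: duration 3+17=20, value 43+31=74
- track 3+track 6: duration 3+14=17, value 43+25=68
- track 9+track 3: duration 8+3=11, value 22+43=65
Best: 84 pts.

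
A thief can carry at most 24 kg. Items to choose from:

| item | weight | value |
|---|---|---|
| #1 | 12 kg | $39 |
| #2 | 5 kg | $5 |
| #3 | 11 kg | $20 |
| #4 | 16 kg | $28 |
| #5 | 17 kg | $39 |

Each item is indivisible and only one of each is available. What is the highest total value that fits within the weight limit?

Check high-value combinations within 24 kg:
- #1+#3: weight 12+11=23, value 39+20=59
- #1+#2: weight 12+5=17, value 39+5=44
- #2+#5: weight 5+17=22, value 5+39=44
Best: $59.

$59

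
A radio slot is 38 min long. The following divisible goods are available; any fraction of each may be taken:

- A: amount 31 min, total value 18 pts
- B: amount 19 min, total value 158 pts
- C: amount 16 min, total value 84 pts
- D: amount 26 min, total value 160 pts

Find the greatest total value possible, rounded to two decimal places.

274.92

Take in order of value per unit:
- B (158/19 per unit): all 19 → value 158, running total 158.00
- D (160/26 per unit): 19 of 26 → value 19×160/26 = 116.9231, running total 274.92
Total 274.92.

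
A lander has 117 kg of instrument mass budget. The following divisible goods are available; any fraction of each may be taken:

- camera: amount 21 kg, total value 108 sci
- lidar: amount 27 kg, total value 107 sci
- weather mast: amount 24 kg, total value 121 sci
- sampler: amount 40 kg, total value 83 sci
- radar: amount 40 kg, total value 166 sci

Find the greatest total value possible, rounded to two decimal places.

Take in order of value per unit:
- camera (108/21 per unit): all 21 → value 108, running total 108.00
- weather mast (121/24 per unit): all 24 → value 121, running total 229.00
- radar (166/40 per unit): all 40 → value 166, running total 395.00
- lidar (107/27 per unit): all 27 → value 107, running total 502.00
- sampler (83/40 per unit): 5 of 40 → value 5×83/40 = 10.3750, running total 512.38
Total 512.38.

512.38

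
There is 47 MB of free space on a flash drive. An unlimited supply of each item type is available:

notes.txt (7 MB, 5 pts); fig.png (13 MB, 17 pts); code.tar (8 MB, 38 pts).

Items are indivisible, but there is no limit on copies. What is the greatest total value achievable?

Best value-per-unit is code.tar at 38/8; filling with it alone gives 5×38 = 190.
Optimal mix: 1×notes.txt + 5×code.tar → size 47, value 195.

195 pts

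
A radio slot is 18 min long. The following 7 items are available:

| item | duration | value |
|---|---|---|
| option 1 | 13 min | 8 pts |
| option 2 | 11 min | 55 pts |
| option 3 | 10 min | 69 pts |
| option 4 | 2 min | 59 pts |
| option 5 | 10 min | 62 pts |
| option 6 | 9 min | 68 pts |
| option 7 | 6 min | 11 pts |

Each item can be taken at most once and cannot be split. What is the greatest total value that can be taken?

This is a 0/1 knapsack; check combinations near the capacity.
- option 3+option 4+option 7: duration 10+2+6=18, value 69+59+11=139
- option 4+option 6+option 7: duration 2+9+6=17, value 59+68+11=138
- option 4+option 5+option 7: duration 2+10+6=18, value 59+62+11=132
- option 3+option 4: duration 10+2=12, value 69+59=128
Best: 139 pts.

139 pts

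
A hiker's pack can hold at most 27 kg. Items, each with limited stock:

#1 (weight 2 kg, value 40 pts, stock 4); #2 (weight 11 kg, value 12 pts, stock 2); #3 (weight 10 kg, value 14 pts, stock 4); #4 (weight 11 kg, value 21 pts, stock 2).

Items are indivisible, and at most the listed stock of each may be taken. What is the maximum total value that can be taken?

Best selections within weight 27 and stock limits:
- 4×#1 + 1×#4: weight 19, value 181
- 4×#1 + 1×#3: weight 18, value 174
- 4×#1 + 1×#2: weight 19, value 172
- 4×#1: weight 8, value 160
Best: 181 pts.

181 pts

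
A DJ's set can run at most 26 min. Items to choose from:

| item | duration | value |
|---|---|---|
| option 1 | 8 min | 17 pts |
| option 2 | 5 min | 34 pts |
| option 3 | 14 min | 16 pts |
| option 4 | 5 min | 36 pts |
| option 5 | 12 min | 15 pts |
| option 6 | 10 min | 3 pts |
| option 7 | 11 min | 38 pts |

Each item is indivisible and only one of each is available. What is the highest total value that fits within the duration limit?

Check high-value combinations within 26 min:
- option 2+option 4+option 7: duration 5+5+11=21, value 34+36+38=108
- option 1+option 4+option 7: duration 8+5+11=24, value 17+36+38=91
- option 1+option 2+option 7: duration 8+5+11=24, value 17+34+38=89
Best: 108 pts.

108 pts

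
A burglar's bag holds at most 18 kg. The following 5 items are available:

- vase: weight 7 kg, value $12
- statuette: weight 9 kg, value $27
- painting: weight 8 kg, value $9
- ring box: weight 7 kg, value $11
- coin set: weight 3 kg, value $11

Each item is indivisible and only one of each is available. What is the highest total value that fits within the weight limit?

$39

Check high-value combinations within 18 kg:
- vase+statuette: weight 7+9=16, value 12+27=39
- statuette+coin set: weight 9+3=12, value 27+11=38
- statuette+ring box: weight 9+7=16, value 27+11=38
- statuette+painting: weight 9+8=17, value 27+9=36
- vase+ring box+coin set: weight 7+7+3=17, value 12+11+11=34
Best: $39.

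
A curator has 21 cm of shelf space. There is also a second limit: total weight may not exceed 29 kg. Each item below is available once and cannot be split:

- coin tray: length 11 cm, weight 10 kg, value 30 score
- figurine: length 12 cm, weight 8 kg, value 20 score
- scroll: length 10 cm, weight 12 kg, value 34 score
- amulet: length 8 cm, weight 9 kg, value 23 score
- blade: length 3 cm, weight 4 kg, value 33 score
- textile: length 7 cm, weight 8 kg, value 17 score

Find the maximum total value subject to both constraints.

Feasible sets respecting both limits:
- scroll+amulet+blade: length 21, weight 25, value 90
- scroll+blade+textile: length 20, weight 24, value 84
- coin tray+blade+textile: length 21, weight 22, value 80
- amulet+blade+textile: length 18, weight 21, value 73
Best: 90 score.

90 score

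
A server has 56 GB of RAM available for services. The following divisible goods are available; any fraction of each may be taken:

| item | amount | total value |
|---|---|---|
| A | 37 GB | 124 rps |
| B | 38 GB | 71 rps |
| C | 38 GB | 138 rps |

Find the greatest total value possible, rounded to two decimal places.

198.32

Take in order of value per unit:
- C (138/38 per unit): all 38 → value 138, running total 138.00
- A (124/37 per unit): 18 of 37 → value 18×124/37 = 60.3243, running total 198.32
Total 198.32.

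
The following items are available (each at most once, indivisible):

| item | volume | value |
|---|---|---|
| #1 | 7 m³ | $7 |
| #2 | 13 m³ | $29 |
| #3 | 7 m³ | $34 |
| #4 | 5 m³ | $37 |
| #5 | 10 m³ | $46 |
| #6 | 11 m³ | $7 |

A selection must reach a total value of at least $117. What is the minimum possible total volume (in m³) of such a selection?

Subsets with value ≥ 117, sorted by total volume:
- #3+#4+#5: volume 22, value 117
- #1+#3+#4+#5: volume 29, value 124
- #3+#4+#5+#6: volume 33, value 124
- #2+#3+#4+#5: volume 35, value 146
Minimum volume: 22 m³.

22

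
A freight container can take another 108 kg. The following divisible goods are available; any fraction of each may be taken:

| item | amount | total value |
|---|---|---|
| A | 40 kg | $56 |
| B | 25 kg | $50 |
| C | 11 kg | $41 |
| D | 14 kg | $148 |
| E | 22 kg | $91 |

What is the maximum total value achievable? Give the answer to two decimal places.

Take in order of value per unit:
- D (148/14 per unit): all 14 → value 148, running total 148.00
- E (91/22 per unit): all 22 → value 91, running total 239.00
- C (41/11 per unit): all 11 → value 41, running total 280.00
- B (50/25 per unit): all 25 → value 50, running total 330.00
- A (56/40 per unit): 36 of 40 → value 36×56/40 = 50.4000, running total 380.40
Total 380.40.

380.40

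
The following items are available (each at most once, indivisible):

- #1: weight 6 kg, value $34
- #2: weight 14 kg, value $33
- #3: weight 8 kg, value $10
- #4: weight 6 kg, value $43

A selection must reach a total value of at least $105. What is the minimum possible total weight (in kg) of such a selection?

Subsets with value ≥ 105, sorted by total weight:
- #1+#2+#4: weight 26, value 110
- #1+#2+#3+#4: weight 34, value 120
Minimum weight: 26 kg.

26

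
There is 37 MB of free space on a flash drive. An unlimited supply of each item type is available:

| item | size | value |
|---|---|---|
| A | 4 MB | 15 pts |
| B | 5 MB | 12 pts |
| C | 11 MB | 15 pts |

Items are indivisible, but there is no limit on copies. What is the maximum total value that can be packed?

Best value-per-unit is A at 15/4, and filling with it alone uses size 9×4=36. No mix of the others beats 9×15 = 135.

135 pts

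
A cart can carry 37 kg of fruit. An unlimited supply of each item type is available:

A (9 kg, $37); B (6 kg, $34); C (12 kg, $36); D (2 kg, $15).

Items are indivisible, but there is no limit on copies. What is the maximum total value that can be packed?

Best value-per-unit is D at 15/2, and filling with it alone uses weight 18×2=36. No mix of the others beats 18×15 = 270.

$270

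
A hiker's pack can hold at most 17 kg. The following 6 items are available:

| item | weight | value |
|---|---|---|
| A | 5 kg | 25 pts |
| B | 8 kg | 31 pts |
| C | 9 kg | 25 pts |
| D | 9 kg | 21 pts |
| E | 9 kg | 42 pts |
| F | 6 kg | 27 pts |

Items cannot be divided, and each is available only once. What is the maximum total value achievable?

Check high-value combinations within 17 kg:
- B+E: weight 8+9=17, value 31+42=73
- E+F: weight 9+6=15, value 42+27=69
- A+E: weight 5+9=14, value 25+42=67
- B+F: weight 8+6=14, value 31+27=58
- A+B: weight 5+8=13, value 25+31=56
Best: 73 pts.

73 pts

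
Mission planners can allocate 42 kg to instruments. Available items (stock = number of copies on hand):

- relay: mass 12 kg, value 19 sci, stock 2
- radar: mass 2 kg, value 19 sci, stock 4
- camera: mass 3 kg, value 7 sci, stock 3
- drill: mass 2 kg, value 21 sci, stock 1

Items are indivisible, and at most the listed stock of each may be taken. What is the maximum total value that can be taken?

149 sci

Best selections within mass 42 and stock limits:
- 2×relay + 4×radar + 2×camera + 1×drill: mass 40, value 149
- 2×relay + 4×radar + 1×camera + 1×drill: mass 37, value 142
- 1×relay + 4×radar + 3×camera + 1×drill: mass 31, value 137
Best: 149 sci.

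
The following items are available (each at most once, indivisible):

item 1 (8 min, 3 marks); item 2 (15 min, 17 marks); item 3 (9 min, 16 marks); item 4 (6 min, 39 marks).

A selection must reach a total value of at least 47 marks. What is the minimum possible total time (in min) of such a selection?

Subsets with value ≥ 47, sorted by total time:
- item 3+item 4: time 15, value 55
- item 2+item 4: time 21, value 56
- item 1+item 3+item 4: time 23, value 58
Minimum time: 15 min.

15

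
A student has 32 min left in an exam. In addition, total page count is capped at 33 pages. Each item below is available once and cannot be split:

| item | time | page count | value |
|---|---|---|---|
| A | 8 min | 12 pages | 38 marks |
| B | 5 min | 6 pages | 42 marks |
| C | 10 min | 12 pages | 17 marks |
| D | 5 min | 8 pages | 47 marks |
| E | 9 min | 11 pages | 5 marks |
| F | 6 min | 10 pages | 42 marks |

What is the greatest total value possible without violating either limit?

131 marks

Feasible sets respecting both limits:
- B+D+F: time 16, page count 24, value 131
- A+B+D: time 18, page count 26, value 127
- A+D+F: time 19, page count 30, value 127
- A+B+F: time 19, page count 28, value 122
Best: 131 marks.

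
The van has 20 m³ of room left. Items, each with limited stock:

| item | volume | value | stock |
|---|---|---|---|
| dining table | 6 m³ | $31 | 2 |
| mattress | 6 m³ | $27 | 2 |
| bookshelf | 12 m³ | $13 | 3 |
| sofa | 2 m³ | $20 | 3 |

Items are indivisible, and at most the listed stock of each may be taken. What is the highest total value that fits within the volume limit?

Top feasible selections:
- 2×dining table + 3×sofa: volume 18, value 122
- 1×dining table + 1×mattress + 3×sofa: volume 18, value 118
Best: $122.

$122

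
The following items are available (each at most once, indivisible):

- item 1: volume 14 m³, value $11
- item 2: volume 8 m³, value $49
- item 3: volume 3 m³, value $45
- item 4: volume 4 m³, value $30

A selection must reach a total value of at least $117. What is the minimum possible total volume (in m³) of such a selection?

15

Subsets with value ≥ 117, sorted by total volume:
- item 2+item 3+item 4: volume 15, value 124
- item 1+item 2+item 3+item 4: volume 29, value 135
Minimum volume: 15 m³.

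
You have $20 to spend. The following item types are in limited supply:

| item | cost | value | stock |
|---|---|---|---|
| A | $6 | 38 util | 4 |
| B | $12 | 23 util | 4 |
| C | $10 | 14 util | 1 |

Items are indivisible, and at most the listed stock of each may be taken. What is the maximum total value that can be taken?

114 util

Top feasible selections:
- 3×A: cost 18, value 114
- 2×A: cost 12, value 76
- 1×A + 1×B: cost 18, value 61
Best: 114 util.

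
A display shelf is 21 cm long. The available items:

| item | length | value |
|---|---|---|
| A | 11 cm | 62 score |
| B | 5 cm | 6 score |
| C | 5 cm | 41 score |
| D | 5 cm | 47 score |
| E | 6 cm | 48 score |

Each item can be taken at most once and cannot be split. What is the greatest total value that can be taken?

150 score

Check high-value combinations within 21 cm:
- A+C+D: length 11+5+5=21, value 62+41+47=150
- B+C+D+E: length 5+5+5+6=21, value 6+41+47+48=142
- C+D+E: length 5+5+6=16, value 41+47+48=136
- A+B+D: length 11+5+5=21, value 62+6+47=115
Best: 150 score.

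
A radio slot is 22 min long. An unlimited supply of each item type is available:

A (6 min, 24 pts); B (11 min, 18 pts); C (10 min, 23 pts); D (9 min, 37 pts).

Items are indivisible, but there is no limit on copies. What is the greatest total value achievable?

85 pts

Best value-per-unit is D at 37/9; filling with it alone gives 2×37 = 74.
Optimal mix: 2×A + 1×D → duration 21, value 85.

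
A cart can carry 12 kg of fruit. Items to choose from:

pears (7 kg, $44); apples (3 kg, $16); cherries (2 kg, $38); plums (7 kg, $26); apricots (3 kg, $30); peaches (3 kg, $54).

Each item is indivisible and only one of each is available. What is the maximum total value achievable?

$138

This is a 0/1 knapsack; check combinations near the capacity.
- apples+cherries+apricots+peaches: weight 3+2+3+3=11, value 16+38+30+54=138
- pears+cherries+peaches: weight 7+2+3=12, value 44+38+54=136
- cherries+apricots+peaches: weight 2+3+3=8, value 38+30+54=122
- cherries+plums+peaches: weight 2+7+3=12, value 38+26+54=118
Best: $138.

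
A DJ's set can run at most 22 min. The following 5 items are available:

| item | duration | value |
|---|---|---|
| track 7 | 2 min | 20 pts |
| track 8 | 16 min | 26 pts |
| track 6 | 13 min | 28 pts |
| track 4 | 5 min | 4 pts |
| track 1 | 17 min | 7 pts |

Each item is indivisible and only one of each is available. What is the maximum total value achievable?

52 pts

Check high-value combinations within 22 min:
- track 7+track 6+track 4: duration 2+13+5=20, value 20+28+4=52
- track 7+track 6: duration 2+13=15, value 20+28=48
- track 7+track 8: duration 2+16=18, value 20+26=46
Best: 52 pts.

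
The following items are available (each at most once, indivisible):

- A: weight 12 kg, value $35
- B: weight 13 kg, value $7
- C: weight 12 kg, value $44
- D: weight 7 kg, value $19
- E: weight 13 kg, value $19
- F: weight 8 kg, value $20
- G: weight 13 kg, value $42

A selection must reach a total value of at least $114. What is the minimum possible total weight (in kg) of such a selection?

37

Subsets with value ≥ 114, sorted by total weight:
- A+C+G: weight 37, value 121
- A+C+D+F: weight 39, value 118
- C+D+F+G: weight 40, value 125
- A+D+F+G: weight 40, value 116
Minimum weight: 37 kg.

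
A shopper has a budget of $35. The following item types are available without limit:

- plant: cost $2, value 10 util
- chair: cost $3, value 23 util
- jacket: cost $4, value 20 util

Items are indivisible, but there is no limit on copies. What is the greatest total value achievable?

Best value-per-unit is chair at 23/3; filling with it alone gives 11×23 = 253.
Optimal mix: 1×plant + 11×chair → cost 35, value 263.

263 util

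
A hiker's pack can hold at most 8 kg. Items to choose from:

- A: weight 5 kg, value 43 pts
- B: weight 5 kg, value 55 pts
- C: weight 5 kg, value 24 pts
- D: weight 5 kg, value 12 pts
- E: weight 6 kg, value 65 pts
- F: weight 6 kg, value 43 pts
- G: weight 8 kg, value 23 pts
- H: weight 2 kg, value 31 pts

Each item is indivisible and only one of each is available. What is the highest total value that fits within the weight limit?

96 pts

Check high-value combinations within 8 kg:
- E+H: weight 6+2=8, value 65+31=96
- B+H: weight 5+2=7, value 55+31=86
- A+H: weight 5+2=7, value 43+31=74
Best: 96 pts.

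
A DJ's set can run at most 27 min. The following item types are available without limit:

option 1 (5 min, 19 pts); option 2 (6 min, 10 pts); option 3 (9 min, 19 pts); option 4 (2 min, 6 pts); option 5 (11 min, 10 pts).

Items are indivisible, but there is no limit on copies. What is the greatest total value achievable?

101 pts

Best value-per-unit is option 1 at 19/5; filling with it alone gives 5×19 = 95.
Optimal mix: 5×option 1 + 1×option 4 → duration 27, value 101.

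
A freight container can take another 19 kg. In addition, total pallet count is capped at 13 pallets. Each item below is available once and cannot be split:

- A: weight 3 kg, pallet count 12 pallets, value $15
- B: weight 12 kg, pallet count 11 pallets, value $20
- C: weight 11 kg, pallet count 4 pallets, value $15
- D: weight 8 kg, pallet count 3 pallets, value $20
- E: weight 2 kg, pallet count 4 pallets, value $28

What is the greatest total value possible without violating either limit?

Feasible sets respecting both limits:
- D+E: weight 10, pallet count 7, value 48
- C+E: weight 13, pallet count 8, value 43
- C+D: weight 19, pallet count 7, value 35
Best: $48.

$48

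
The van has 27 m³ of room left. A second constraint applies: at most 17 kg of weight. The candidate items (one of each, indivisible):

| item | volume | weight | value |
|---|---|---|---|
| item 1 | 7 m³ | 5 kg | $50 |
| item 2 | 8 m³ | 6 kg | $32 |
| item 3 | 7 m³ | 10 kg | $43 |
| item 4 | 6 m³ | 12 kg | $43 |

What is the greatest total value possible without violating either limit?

Feasible sets respecting both limits:
- item 1+item 3: volume 14, weight 15, value 93
- item 1+item 4: volume 13, weight 17, value 93
- item 1+item 2: volume 15, weight 11, value 82
- item 2+item 3: volume 15, weight 16, value 75
Best: $93.

$93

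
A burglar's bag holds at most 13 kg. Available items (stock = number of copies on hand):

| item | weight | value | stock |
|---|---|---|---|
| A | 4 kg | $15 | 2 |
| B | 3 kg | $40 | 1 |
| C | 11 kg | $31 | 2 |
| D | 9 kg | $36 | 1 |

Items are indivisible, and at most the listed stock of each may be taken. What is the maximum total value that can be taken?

$76

Best selections within weight 13 and stock limits:
- 1×B + 1×D: weight 12, value 76
- 2×A + 1×B: weight 11, value 70
- 1×A + 1×B: weight 7, value 55
- 1×A + 1×D: weight 13, value 51
Best: $76.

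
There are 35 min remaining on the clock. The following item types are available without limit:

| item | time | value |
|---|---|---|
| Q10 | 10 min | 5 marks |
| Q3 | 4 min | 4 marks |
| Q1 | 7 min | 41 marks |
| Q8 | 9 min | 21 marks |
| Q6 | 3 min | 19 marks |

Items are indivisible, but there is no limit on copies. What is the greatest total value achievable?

Best value-per-unit is Q6 at 19/3; filling with it alone gives 11×19 = 209.
Optimal mix: 2×Q1 + 7×Q6 → time 35, value 215.

215 marks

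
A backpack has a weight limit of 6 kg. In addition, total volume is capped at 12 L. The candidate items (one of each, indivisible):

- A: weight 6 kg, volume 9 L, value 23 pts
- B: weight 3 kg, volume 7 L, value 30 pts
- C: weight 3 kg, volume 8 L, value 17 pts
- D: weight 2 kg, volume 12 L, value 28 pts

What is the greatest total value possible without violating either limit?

Feasible sets respecting both limits:
- B: weight 3, volume 7, value 30
- D: weight 2, volume 12, value 28
- A: weight 6, volume 9, value 23
Best: 30 pts.

30 pts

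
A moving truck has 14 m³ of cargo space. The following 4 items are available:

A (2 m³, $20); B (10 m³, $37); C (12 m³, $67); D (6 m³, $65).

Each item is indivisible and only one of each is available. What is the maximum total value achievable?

$87

Check high-value combinations within 14 m³:
- A+C: volume 2+12=14, value 20+67=87
- A+D: volume 2+6=8, value 20+65=85
- C: volume 12, value 67
Best: $87.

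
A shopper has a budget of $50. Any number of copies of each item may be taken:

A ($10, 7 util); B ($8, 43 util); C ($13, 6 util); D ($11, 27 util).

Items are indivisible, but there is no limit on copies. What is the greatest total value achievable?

258 util

Best value-per-unit is B at 43/8, and filling with it alone uses cost 6×8=48. No mix of the others beats 6×43 = 258.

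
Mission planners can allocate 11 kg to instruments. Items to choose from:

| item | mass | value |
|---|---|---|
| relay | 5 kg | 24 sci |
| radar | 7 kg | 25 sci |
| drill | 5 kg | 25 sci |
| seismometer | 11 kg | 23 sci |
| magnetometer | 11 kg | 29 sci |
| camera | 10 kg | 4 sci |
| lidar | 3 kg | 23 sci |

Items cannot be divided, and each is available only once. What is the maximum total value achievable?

49 sci

This is a 0/1 knapsack; check combinations near the capacity.
- relay+drill: mass 5+5=10, value 24+25=49
- drill+lidar: mass 5+3=8, value 25+23=48
- radar+lidar: mass 7+3=10, value 25+23=48
- relay+lidar: mass 5+3=8, value 24+23=47
Best: 49 sci.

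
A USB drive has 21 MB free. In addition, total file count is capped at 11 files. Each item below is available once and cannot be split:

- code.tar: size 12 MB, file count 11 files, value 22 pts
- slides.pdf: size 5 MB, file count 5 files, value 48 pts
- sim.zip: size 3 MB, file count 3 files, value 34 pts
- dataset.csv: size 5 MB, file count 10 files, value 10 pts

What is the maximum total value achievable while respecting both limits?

Feasible sets respecting both limits:
- slides.pdf+sim.zip: size 8, file count 8, value 82
- slides.pdf: size 5, file count 5, value 48
- sim.zip: size 3, file count 3, value 34
Best: 82 pts.

82 pts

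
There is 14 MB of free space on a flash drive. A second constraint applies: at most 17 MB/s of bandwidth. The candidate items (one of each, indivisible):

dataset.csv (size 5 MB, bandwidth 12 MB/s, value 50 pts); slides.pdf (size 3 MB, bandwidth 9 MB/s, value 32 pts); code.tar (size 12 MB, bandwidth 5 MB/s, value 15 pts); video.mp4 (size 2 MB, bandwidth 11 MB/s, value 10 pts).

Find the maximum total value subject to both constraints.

50 pts

Feasible sets respecting both limits:
- dataset.csv: size 5, bandwidth 12, value 50
- slides.pdf: size 3, bandwidth 9, value 32
- code.tar+video.mp4: size 14, bandwidth 16, value 25
- code.tar: size 12, bandwidth 5, value 15
Best: 50 pts.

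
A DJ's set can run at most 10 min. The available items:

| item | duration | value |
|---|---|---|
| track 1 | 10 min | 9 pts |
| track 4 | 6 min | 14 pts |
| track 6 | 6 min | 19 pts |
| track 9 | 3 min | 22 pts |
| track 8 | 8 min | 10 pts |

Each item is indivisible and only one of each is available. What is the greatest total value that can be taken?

Check high-value combinations within 10 min:
- track 6+track 9: duration 6+3=9, value 19+22=41
- track 4+track 9: duration 6+3=9, value 14+22=36
- track 9: duration 3, value 22
- track 6: duration 6, value 19
- track 4: duration 6, value 14
Best: 41 pts.

41 pts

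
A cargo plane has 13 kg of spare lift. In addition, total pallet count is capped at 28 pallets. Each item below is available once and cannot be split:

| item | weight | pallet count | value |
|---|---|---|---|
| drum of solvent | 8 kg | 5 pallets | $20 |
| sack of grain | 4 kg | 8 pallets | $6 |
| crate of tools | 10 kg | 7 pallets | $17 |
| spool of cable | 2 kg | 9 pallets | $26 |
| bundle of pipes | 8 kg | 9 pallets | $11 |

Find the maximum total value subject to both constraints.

Feasible sets respecting both limits:
- drum of solvent+spool of cable: weight 10, pallet count 14, value 46
- crate of tools+spool of cable: weight 12, pallet count 16, value 43
- spool of cable+bundle of pipes: weight 10, pallet count 18, value 37
- sack of grain+spool of cable: weight 6, pallet count 17, value 32
Best: $46.

$46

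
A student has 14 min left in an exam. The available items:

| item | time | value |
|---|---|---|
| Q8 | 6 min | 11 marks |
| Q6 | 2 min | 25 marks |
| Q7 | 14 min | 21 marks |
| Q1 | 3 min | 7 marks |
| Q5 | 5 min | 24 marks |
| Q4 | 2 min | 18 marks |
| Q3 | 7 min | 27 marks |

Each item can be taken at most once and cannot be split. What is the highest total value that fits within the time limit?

Check high-value combinations within 14 min:
- Q6+Q1+Q4+Q3: time 2+3+2+7=14, value 25+7+18+27=77
- Q6+Q5+Q3: time 2+5+7=14, value 25+24+27=76
- Q6+Q1+Q5+Q4: time 2+3+5+2=12, value 25+7+24+18=74
Best: 77 marks.

77 marks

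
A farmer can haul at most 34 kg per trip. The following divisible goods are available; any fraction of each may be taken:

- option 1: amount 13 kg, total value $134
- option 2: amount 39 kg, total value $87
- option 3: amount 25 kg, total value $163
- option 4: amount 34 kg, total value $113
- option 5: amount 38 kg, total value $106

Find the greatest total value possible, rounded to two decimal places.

Take in order of value per unit:
- option 1 (134/13 per unit): all 13 → value 134, running total 134.00
- option 3 (163/25 per unit): 21 of 25 → value 21×163/25 = 136.9200, running total 270.92
Total 270.92.

270.92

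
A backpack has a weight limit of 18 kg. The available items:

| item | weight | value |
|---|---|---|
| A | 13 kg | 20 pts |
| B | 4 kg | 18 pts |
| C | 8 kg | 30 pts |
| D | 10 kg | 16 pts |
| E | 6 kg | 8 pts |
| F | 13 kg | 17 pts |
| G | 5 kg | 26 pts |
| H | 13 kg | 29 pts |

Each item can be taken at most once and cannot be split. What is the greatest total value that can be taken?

Check high-value combinations within 18 kg:
- B+C+G: weight 4+8+5=17, value 18+30+26=74
- C+G: weight 8+5=13, value 30+26=56
- B+C+E: weight 4+8+6=18, value 18+30+8=56
Best: 74 pts.

74 pts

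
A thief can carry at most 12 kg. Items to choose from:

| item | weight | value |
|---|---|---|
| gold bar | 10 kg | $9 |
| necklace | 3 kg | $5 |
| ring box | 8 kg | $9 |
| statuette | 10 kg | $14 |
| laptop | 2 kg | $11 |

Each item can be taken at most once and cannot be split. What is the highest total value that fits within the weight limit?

Check high-value combinations within 12 kg:
- statuette+laptop: weight 10+2=12, value 14+11=25
- ring box+laptop: weight 8+2=10, value 9+11=20
- gold bar+laptop: weight 10+2=12, value 9+11=20
Best: $25.

$25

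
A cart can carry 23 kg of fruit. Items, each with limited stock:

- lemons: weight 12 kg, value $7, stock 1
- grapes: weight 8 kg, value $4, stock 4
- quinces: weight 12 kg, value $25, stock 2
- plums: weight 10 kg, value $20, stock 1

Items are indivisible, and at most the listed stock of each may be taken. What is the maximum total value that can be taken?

$45

Top feasible selections:
- 1×quinces + 1×plums: weight 22, value 45
- 1×grapes + 1×quinces: weight 20, value 29
- 1×lemons + 1×plums: weight 22, value 27
- 1×quinces: weight 12, value 25
Best: $45.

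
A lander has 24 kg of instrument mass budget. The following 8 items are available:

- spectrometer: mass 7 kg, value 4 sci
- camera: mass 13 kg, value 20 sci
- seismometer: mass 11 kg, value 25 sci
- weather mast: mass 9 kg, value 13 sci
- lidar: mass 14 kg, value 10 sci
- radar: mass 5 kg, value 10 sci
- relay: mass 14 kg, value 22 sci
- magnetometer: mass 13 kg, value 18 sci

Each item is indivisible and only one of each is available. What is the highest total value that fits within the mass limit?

Check high-value combinations within 24 kg:
- camera+seismometer: mass 13+11=24, value 20+25=45
- seismometer+magnetometer: mass 11+13=24, value 25+18=43
- spectrometer+seismometer+radar: mass 7+11+5=23, value 4+25+10=39
- seismometer+weather mast: mass 11+9=20, value 25+13=38
- seismometer+radar: mass 11+5=16, value 25+10=35
Best: 45 sci.

45 sci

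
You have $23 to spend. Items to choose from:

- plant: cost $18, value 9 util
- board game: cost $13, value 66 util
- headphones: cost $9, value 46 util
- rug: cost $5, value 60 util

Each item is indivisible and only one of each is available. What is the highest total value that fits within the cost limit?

126 util

Check high-value combinations within $23:
- board game+rug: cost 13+5=18, value 66+60=126
- board game+headphones: cost 13+9=22, value 66+46=112
- headphones+rug: cost 9+5=14, value 46+60=106
- plant+rug: cost 18+5=23, value 9+60=69
- board game: cost 13, value 66
Best: 126 util.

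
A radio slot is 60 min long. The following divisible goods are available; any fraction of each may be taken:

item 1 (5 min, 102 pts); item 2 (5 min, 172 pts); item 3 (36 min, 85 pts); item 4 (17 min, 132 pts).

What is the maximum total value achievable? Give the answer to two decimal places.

Take in order of value per unit:
- item 2 (172/5 per unit): all 5 → value 172, running total 172.00
- item 1 (102/5 per unit): all 5 → value 102, running total 274.00
- item 4 (132/17 per unit): all 17 → value 132, running total 406.00
- item 3 (85/36 per unit): 33 of 36 → value 33×85/36 = 77.9167, running total 483.92
Total 483.92.

483.92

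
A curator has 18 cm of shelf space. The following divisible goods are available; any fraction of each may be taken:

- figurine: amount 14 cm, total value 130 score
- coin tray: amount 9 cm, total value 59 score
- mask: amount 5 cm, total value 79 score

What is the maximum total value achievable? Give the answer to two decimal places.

Take in order of value per unit:
- mask (79/5 per unit): all 5 → value 79, running total 79.00
- figurine (130/14 per unit): 13 of 14 → value 13×130/14 = 120.7143, running total 199.71
Total 199.71.

199.71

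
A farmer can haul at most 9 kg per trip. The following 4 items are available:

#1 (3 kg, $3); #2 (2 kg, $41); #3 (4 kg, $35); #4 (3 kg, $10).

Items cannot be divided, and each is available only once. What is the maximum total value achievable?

$86

Check high-value combinations within 9 kg:
- #2+#3+#4: weight 2+4+3=9, value 41+35+10=86
- #1+#2+#3: weight 3+2+4=9, value 3+41+35=79
- #2+#3: weight 2+4=6, value 41+35=76
- #1+#2+#4: weight 3+2+3=8, value 3+41+10=54
Best: $86.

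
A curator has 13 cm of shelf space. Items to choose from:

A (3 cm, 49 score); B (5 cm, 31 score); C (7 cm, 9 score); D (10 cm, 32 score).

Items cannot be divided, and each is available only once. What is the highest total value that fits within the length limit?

Check high-value combinations within 13 cm:
- A+D: length 3+10=13, value 49+32=81
- A+B: length 3+5=8, value 49+31=80
- A+C: length 3+7=10, value 49+9=58
- A: length 3, value 49
Best: 81 score.

81 score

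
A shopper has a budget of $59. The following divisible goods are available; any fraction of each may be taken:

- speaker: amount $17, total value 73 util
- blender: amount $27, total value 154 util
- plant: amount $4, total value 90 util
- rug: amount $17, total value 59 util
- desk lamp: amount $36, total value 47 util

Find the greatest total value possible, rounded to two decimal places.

355.18

Take in order of value per unit:
- plant (90/4 per unit): all 4 → value 90, running total 90.00
- blender (154/27 per unit): all 27 → value 154, running total 244.00
- speaker (73/17 per unit): all 17 → value 73, running total 317.00
- rug (59/17 per unit): 11 of 17 → value 11×59/17 = 38.1765, running total 355.18
Total 355.18.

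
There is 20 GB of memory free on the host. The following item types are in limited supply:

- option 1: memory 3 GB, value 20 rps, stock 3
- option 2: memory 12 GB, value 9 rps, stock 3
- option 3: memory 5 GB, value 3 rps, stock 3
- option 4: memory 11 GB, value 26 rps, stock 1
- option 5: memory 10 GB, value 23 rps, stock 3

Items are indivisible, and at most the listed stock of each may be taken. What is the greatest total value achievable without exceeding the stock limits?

Top feasible selections:
- 3×option 1 + 1×option 4: memory 20, value 86
- 3×option 1 + 1×option 5: memory 19, value 83
- 2×option 1 + 1×option 4: memory 17, value 66
- 3×option 1 + 2×option 3: memory 19, value 66
Best: 86 rps.

86 rps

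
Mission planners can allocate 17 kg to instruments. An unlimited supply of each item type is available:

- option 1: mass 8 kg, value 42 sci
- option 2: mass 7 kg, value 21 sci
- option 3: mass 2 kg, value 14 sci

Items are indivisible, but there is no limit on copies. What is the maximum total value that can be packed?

112 sci

Best value-per-unit is option 3 at 14/2, and filling with it alone uses mass 8×2=16. No mix of the others beats 8×14 = 112.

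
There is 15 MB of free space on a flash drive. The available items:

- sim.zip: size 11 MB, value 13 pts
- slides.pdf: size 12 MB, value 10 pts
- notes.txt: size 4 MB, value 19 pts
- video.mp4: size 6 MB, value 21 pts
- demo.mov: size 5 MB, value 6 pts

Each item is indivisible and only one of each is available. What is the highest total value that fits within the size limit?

46 pts

Check high-value combinations within 15 MB:
- notes.txt+video.mp4+demo.mov: size 4+6+5=15, value 19+21+6=46
- notes.txt+video.mp4: size 4+6=10, value 19+21=40
- sim.zip+notes.txt: size 11+4=15, value 13+19=32
- video.mp4+demo.mov: size 6+5=11, value 21+6=27
- notes.txt+demo.mov: size 4+5=9, value 19+6=25
Best: 46 pts.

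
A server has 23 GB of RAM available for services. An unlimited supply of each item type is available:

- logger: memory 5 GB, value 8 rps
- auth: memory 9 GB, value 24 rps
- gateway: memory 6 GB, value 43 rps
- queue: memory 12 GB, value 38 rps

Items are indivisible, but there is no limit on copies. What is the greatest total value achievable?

137 rps

Best value-per-unit is gateway at 43/6; filling with it alone gives 3×43 = 129.
Optimal mix: 1×logger + 3×gateway → memory 23, value 137.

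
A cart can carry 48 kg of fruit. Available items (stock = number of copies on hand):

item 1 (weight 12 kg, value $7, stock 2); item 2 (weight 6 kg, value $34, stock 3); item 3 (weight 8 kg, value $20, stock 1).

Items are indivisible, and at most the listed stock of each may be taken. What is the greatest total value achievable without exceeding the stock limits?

$129

Best selections within weight 48 and stock limits:
- 1×item 1 + 3×item 2 + 1×item 3: weight 38, value 129
- 3×item 2 + 1×item 3: weight 26, value 122
- 2×item 1 + 3×item 2: weight 42, value 116
Best: $129.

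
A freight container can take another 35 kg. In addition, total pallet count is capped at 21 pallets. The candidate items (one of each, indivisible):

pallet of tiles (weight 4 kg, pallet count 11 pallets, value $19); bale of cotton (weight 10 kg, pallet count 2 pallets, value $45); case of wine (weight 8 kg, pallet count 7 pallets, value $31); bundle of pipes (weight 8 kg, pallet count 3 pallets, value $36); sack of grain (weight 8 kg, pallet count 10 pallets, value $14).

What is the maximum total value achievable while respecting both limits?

Feasible sets respecting both limits:
- bale of cotton+case of wine+bundle of pipes: weight 26, pallet count 12, value 112
- pallet of tiles+bale of cotton+bundle of pipes: weight 22, pallet count 16, value 100
- pallet of tiles+bale of cotton+case of wine: weight 22, pallet count 20, value 95
- bale of cotton+bundle of pipes+sack of grain: weight 26, pallet count 15, value 95
Best: $112.

$112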